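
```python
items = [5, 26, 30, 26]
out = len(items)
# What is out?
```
Trace:
  items=[5, 26, 30, 26]
  items=[5, 26, 30, 26], out=4

Final answer: 4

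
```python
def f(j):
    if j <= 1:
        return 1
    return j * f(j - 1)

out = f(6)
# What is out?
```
Call trace:
f(j=6)
  f(j=5)
    f(j=4)
      f(j=3)
        f(j=2)
          f(j=1)
          -> return 1
        -> return 2
      -> return 6
    -> return 24
  -> return 120
-> return 720

Final answer: 720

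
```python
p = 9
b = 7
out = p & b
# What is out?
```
Trace:
  p=9
  p=9, b=7
  p=9, b=7, out=1

Final answer: 1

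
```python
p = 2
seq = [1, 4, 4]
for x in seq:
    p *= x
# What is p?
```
Trace:
  p=2
  p=2, x=1
  p=8, x=4
  p=32, x=4

Final answer: 32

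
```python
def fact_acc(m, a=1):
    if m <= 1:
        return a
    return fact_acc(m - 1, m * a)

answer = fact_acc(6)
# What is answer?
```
Call trace:
fact_acc(m=6, a=1)
  fact_acc(m=5, a=6)
    fact_acc(m=4, a=30)
      fact_acc(m=3, a=120)
        fact_acc(m=2, a=360)
          fact_acc(m=1, a=720)
          -> return 720
        -> return 720
      -> return 720
    -> return 720
  -> return 720
-> return 720

Final answer: 720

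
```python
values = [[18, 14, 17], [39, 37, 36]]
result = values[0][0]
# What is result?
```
Trace:
  values=[[18, 14, 17], [39, 37, 36]]
  values=[[18, 14, 17], [39, 37, 36]], result=18

Final answer: 18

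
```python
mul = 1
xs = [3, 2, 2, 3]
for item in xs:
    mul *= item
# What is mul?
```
Trace:
  mul=1
  mul=3, item=3
  mul=6, item=2
  mul=12, item=2
  mul=36, item=3

Final answer: 36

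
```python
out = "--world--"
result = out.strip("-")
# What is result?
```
Trace:
  out='--world--'
  out='--world--', result='world'

Final answer: 'world'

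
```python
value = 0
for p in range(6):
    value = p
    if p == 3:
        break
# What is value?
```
Trace:
  value=0
  value=0, p=0
  value=1, p=1
  value=2, p=2
  value=3, p=3

Final answer: 3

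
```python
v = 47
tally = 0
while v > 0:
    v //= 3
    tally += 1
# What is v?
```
Trace:
  v=47
  v=47, tally=0
  v=15, tally=1
  v=5, tally=2
  v=1, tally=3
  v=0, tally=4

Final answer: 0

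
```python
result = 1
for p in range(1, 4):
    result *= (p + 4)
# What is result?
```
Trace:
  result=1
  result=5, p=1
  result=30, p=2
  result=210, p=3

Final answer: 210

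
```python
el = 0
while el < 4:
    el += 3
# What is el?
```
Trace:
  el=0
  el=3
  el=6

Final answer: 6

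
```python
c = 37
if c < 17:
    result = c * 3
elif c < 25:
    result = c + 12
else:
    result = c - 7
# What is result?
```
Trace:
  c=37
  c=37, result=30

Final answer: 30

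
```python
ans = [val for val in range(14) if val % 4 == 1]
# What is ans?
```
Trace:
  val=0
  val=1
  val=2
  val=3
  val=4
  val=5
  val=6
  val=7
  val=8
  val=9
  val=10
  val=11
  val=12
  val=13
  ans=[1, 5, 9, 13]

Final answer: [1, 5, 9, 13]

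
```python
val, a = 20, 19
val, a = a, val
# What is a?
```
Trace:
  val=20, a=19
  val=19, a=20

Final answer: 20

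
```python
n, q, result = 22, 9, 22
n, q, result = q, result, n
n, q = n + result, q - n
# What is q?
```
Trace:
  n=22, q=9, result=22
  n=9, q=22, result=22
  n=31, q=13, result=22

Final answer: 13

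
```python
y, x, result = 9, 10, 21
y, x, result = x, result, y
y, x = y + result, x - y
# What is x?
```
Trace:
  y=9, x=10, result=21
  y=10, x=21, result=9
  y=19, x=11, result=9

Final answer: 11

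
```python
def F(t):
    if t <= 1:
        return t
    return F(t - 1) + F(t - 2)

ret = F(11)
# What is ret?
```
Call trace (a repeated sub-call is expanded the first time; later identical calls just restate its return value):
F(t=11)
  F(t=10)
    F(t=9)
      F(t=8)
        F(t=7)
          F(t=6)
            F(t=5)
              F(t=4)
                F(t=3)
                  F(t=2)
                    F(t=1)
                    -> return 1
                    F(t=0)
                    -> return 0
                  -> return 1
                  F(t=1)
                  -> return 1
                -> return 2
                F(t=2) -> return 1  (same call as traced above)
              -> return 3
              F(t=3) -> return 2  (same call as traced above)
            -> return 5
            F(t=4) -> return 3  (same call as traced above)
          -> return 8
          F(t=5) -> return 5  (same call as traced above)
        -> return 13
        F(t=6) -> return 8  (same call as traced above)
      -> return 21
      F(t=7) -> return 13  (same call as traced above)
    -> return 34
    F(t=8) -> return 21  (same call as traced above)
  -> return 55
  F(t=9) -> return 34  (same call as traced above)
-> return 89

Final answer: 89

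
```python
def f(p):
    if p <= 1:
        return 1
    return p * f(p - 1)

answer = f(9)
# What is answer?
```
Call trace:
f(p=9)
  f(p=8)
    f(p=7)
      f(p=6)
        f(p=5)
          f(p=4)
            f(p=3)
              f(p=2)
                f(p=1)
                -> return 1
              -> return 2
            -> return 6
          -> return 24
        -> return 120
      -> return 720
    -> return 5040
  -> return 40320
-> return 362880

Final answer: 362880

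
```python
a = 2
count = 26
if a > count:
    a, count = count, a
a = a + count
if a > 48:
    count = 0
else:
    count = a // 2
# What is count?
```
Trace:
  a=2
  a=2, count=26
  a=2, count=26
  a=28, count=26
  a=28, count=14

Final answer: 14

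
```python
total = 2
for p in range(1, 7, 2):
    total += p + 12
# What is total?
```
Trace:
  total=2
  total=15, p=1
  total=30, p=3
  total=47, p=5

Final answer: 47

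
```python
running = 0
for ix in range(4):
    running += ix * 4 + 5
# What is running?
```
Trace:
  running=0
  running=5, ix=0
  running=14, ix=1
  running=27, ix=2
  running=44, ix=3

Final answer: 44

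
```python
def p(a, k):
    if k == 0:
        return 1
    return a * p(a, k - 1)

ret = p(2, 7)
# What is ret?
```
Call trace:
p(a=2, k=7)
  p(a=2, k=6)
    p(a=2, k=5)
      p(a=2, k=4)
        p(a=2, k=3)
          p(a=2, k=2)
            p(a=2, k=1)
              p(a=2, k=0)
              -> return 1
            -> return 2
          -> return 4
        -> return 8
      -> return 16
    -> return 32
  -> return 64
-> return 128

Final answer: 128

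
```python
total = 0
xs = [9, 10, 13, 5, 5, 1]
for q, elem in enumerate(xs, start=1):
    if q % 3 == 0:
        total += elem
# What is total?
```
Trace:
  total=0
  total=0, q=1, elem=9
  total=0, q=2, elem=10
  total=13, q=3, elem=13
  total=13, q=4, elem=5
  total=13, q=5, elem=5
  total=14, q=6, elem=1

Final answer: 14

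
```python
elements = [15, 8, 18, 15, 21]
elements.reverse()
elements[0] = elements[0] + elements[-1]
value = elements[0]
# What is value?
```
Trace:
  elements=[15, 8, 18, 15, 21]
  elements=[21, 15, 18, 8, 15]
  elements=[36, 15, 18, 8, 15]
  elements=[36, 15, 18, 8, 15], value=36

Final answer: 36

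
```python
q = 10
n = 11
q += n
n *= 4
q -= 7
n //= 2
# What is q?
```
Trace:
  q=10
  q=10, n=11
  q=21, n=11
  q=21, n=44
  q=14, n=44
  q=14, n=22

Final answer: 14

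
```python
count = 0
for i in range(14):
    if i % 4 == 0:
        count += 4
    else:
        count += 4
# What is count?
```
Trace:
  count=0
  count=4, i=0
  count=8, i=1
  count=12, i=2
  count=16, i=3
  count=20, i=4
  count=24, i=5
  count=28, i=6
  count=32, i=7
  count=36, i=8
  count=40, i=9
  count=44, i=10
  count=48, i=11
  count=52, i=12
  count=56, i=13

Final answer: 56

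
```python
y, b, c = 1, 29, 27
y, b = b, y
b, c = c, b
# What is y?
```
Trace:
  y=1, b=29, c=27
  y=29, b=1, c=27
  y=29, b=27, c=1

Final answer: 29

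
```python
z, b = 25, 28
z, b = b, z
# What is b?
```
Trace:
  z=25, b=28
  z=28, b=25

Final answer: 25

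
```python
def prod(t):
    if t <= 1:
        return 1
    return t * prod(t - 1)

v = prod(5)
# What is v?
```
Call trace:
prod(t=5)
  prod(t=4)
    prod(t=3)
      prod(t=2)
        prod(t=1)
        -> return 1
      -> return 2
    -> return 6
  -> return 24
-> return 120

Final answer: 120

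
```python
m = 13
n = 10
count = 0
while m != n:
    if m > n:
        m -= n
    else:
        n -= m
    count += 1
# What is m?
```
Trace:
  m=13
  m=13, n=10
  m=13, n=10, count=0
  m=3, n=10, count=1
  m=3, n=7, count=2
  m=3, n=4, count=3
  m=3, n=1, count=4
  m=2, n=1, count=5
  m=1, n=1, count=6

Final answer: 1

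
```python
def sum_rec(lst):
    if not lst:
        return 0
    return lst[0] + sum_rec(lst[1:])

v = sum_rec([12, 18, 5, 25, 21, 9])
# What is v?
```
Call trace:
sum_rec(lst=[12, 18, 5, 25, 21, 9])
  sum_rec(lst=[18, 5, 25, 21, 9])
    sum_rec(lst=[5, 25, 21, 9])
      sum_rec(lst=[25, 21, 9])
        sum_rec(lst=[21, 9])
          sum_rec(lst=[9])
            sum_rec(lst=[])
            -> return 0
          -> return 9
        -> return 30
      -> return 55
    -> return 60
  -> return 78
-> return 90

Final answer: 90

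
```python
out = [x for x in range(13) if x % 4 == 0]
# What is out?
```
Trace:
  x=0
  x=1
  x=2
  x=3
  x=4
  x=5
  x=6
  x=7
  x=8
  x=9
  x=10
  x=11
  x=12
  out=[0, 4, 8, 12]

Final answer: [0, 4, 8, 12]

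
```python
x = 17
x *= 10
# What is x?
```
Trace:
  x=17
  x=170

Final answer: 170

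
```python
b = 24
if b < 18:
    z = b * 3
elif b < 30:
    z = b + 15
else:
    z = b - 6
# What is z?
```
Trace:
  b=24
  b=24, z=39

Final answer: 39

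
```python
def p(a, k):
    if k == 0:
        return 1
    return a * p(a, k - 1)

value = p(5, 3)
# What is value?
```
Call trace:
p(a=5, k=3)
  p(a=5, k=2)
    p(a=5, k=1)
      p(a=5, k=0)
      -> return 1
    -> return 5
  -> return 25
-> return 125

Final answer: 125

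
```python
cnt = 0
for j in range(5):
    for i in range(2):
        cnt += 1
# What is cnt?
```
Trace:
  cnt=0
  cnt=1, j=0, i=0
  cnt=2, j=0, i=1
  cnt=3, j=1, i=0
  cnt=4, j=1, i=1
  cnt=5, j=2, i=0
  cnt=6, j=2, i=1
  cnt=7, j=3, i=0
  cnt=8, j=3, i=1
  cnt=9, j=4, i=0
  cnt=10, j=4, i=1

Final answer: 10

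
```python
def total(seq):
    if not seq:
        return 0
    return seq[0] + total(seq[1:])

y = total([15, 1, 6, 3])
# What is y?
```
Call trace:
total(seq=[15, 1, 6, 3])
  total(seq=[1, 6, 3])
    total(seq=[6, 3])
      total(seq=[3])
        total(seq=[])
        -> return 0
      -> return 3
    -> return 9
  -> return 10
-> return 25

Final answer: 25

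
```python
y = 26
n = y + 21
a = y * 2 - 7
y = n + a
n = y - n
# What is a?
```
Trace:
  y=26
  y=26, n=47
  y=26, n=47, a=45
  y=92, n=47, a=45
  y=92, n=45, a=45

Final answer: 45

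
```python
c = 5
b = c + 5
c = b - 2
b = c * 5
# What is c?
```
Trace:
  c=5
  c=5, b=10
  c=8, b=10
  c=8, b=40

Final answer: 8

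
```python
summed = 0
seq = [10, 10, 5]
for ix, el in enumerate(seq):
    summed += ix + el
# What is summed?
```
Trace:
  summed=0
  summed=10, ix=0, el=10
  summed=21, ix=1, el=10
  summed=28, ix=2, el=5

Final answer: 28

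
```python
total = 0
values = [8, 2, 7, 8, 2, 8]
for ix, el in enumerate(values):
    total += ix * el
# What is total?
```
Trace:
  total=0
  total=0, ix=0, el=8
  total=2, ix=1, el=2
  total=16, ix=2, el=7
  total=40, ix=3, el=8
  total=48, ix=4, el=2
  total=88, ix=5, el=8

Final answer: 88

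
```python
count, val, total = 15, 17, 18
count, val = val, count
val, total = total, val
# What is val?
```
Trace:
  count=15, val=17, total=18
  count=17, val=15, total=18
  count=17, val=18, total=15

Final answer: 18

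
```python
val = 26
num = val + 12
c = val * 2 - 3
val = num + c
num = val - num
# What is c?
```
Trace:
  val=26
  val=26, num=38
  val=26, num=38, c=49
  val=87, num=38, c=49
  val=87, num=49, c=49

Final answer: 49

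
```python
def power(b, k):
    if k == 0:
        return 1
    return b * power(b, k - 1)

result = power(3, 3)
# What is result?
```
Call trace:
power(b=3, k=3)
  power(b=3, k=2)
    power(b=3, k=1)
      power(b=3, k=0)
      -> return 1
    -> return 3
  -> return 9
-> return 27

Final answer: 27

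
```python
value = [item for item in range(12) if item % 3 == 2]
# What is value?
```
Trace:
  item=0
  item=1
  item=2
  item=3
  item=4
  item=5
  item=6
  item=7
  item=8
  item=9
  item=10
  item=11
  value=[2, 5, 8, 11]

Final answer: [2, 5, 8, 11]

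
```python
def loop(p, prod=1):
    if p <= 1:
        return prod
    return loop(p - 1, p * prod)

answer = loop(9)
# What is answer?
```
Call trace:
loop(p=9, prod=1)
  loop(p=8, prod=9)
    loop(p=7, prod=72)
      loop(p=6, prod=504)
        loop(p=5, prod=3024)
          loop(p=4, prod=15120)
            loop(p=3, prod=60480)
              loop(p=2, prod=181440)
                loop(p=1, prod=362880)
                -> return 362880
              -> return 362880
            -> return 362880
          -> return 362880
        -> return 362880
      -> return 362880
    -> return 362880
  -> return 362880
-> return 362880

Final answer: 362880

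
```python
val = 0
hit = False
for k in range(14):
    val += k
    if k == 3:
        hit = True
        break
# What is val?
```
Trace:
  val=0
  val=0, hit=False
  val=0, hit=False, k=0
  val=1, hit=False, k=1
  val=3, hit=False, k=2
  val=6, hit=True, k=3

Final answer: 6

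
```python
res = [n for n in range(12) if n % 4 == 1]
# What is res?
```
Trace:
  n=0
  n=1
  n=2
  n=3
  n=4
  n=5
  n=6
  n=7
  n=8
  n=9
  n=10
  n=11
  res=[1, 5, 9]

Final answer: [1, 5, 9]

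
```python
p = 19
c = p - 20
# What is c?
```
Trace:
  p=19
  p=19, c=-1

Final answer: -1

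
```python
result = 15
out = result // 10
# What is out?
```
Trace:
  result=15
  result=15, out=1

Final answer: 1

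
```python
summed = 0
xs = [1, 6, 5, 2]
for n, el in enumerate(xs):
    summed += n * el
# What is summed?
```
Trace:
  summed=0
  summed=0, n=0, el=1
  summed=6, n=1, el=6
  summed=16, n=2, el=5
  summed=22, n=3, el=2

Final answer: 22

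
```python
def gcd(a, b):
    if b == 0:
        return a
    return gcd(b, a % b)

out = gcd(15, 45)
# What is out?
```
Call trace:
gcd(a=15, b=45)
  gcd(a=45, b=15)
    gcd(a=15, b=0)
    -> return 15
  -> return 15
-> return 15

Final answer: 15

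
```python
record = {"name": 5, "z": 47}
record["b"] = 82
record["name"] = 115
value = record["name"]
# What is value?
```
Trace:
  record={'name': 5, 'z': 47}
  record={'name': 5, 'z': 47, 'b': 82}
  record={'name': 115, 'z': 47, 'b': 82}
  record={'name': 115, 'z': 47, 'b': 82}, value=115

Final answer: 115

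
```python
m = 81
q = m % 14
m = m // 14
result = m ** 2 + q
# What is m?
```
Trace:
  m=81
  m=81, q=11
  m=5, q=11
  m=5, q=11, result=36

Final answer: 5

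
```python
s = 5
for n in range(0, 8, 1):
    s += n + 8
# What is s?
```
Trace:
  s=5
  s=13, n=0
  s=22, n=1
  s=32, n=2
  s=43, n=3
  s=55, n=4
  s=68, n=5
  s=82, n=6
  s=97, n=7

Final answer: 97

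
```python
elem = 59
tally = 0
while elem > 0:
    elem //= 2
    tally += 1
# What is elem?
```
Trace:
  elem=59
  elem=59, tally=0
  elem=29, tally=1
  elem=14, tally=2
  elem=7, tally=3
  elem=3, tally=4
  elem=1, tally=5
  elem=0, tally=6

Final answer: 0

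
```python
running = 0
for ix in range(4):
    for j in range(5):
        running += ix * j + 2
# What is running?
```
Trace:
  running=0
  running=2, ix=0, j=0
  running=4, ix=0, j=1
  running=6, ix=0, j=2
  running=8, ix=0, j=3
  running=10, ix=0, j=4
  running=12, ix=1, j=0
  running=15, ix=1, j=1
  running=19, ix=1, j=2
  running=24, ix=1, j=3
  running=30, ix=1, j=4
  running=32, ix=2, j=0
  running=36, ix=2, j=1
  running=42, ix=2, j=2
  running=50, ix=2, j=3
  running=60, ix=2, j=4
  running=62, ix=3, j=0
  running=67, ix=3, j=1
  running=75, ix=3, j=2
  running=86, ix=3, j=3
  running=100, ix=3, j=4

Final answer: 100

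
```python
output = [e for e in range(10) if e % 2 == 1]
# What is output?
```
Trace:
  e=0
  e=1
  e=2
  e=3
  e=4
  e=5
  e=6
  e=7
  e=8
  e=9
  output=[1, 3, 5, 7, 9]

Final answer: [1, 3, 5, 7, 9]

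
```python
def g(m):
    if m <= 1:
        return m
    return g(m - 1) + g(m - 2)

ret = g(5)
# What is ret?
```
Call trace (a repeated sub-call is expanded the first time; later identical calls just restate its return value):
g(m=5)
  g(m=4)
    g(m=3)
      g(m=2)
        g(m=1)
        -> return 1
        g(m=0)
        -> return 0
      -> return 1
      g(m=1)
      -> return 1
    -> return 2
    g(m=2) -> return 1  (same call as traced above)
  -> return 3
  g(m=3) -> return 2  (same call as traced above)
-> return 5

Final answer: 5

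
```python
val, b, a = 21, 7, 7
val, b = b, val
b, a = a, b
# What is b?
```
Trace:
  val=21, b=7, a=7
  val=7, b=21, a=7
  val=7, b=7, a=21

Final answer: 7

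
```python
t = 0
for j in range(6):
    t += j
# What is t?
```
Trace:
  t=0
  t=0, j=0
  t=1, j=1
  t=3, j=2
  t=6, j=3
  t=10, j=4
  t=15, j=5

Final answer: 15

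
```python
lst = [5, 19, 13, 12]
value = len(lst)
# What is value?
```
Trace:
  lst=[5, 19, 13, 12]
  lst=[5, 19, 13, 12], value=4

Final answer: 4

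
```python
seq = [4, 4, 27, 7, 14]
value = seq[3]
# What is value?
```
Trace:
  seq=[4, 4, 27, 7, 14]
  seq=[4, 4, 27, 7, 14], value=7

Final answer: 7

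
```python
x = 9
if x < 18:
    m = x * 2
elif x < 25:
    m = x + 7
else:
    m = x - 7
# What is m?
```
Trace:
  x=9
  x=9, m=18

Final answer: 18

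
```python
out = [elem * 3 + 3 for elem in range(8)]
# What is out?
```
Trace:
  elem=0
  elem=1
  elem=2
  elem=3
  elem=4
  elem=5
  elem=6
  elem=7
  out=[3, 6, 9, 12, 15, 18, 21, 24]

Final answer: [3, 6, 9, 12, 15, 18, 21, 24]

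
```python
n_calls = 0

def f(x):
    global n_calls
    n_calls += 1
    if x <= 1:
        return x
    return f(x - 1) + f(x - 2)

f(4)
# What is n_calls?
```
Call trace (a repeated sub-call is expanded the first time; later identical calls just restate its return value):
f(x=4)
  f(x=3)
    f(x=2)
      f(x=1)
      -> return 1
      f(x=0)
      -> return 0
    -> return 1
    f(x=1)
    -> return 1
  -> return 2
  f(x=2) -> return 1  (same call as traced above)
-> return 3

n_calls is incremented once per call, so count the calls in each subtree. Let C(x) = number of calls made by f(x).
C(0) = C(1) = 1 (base case, no recursion); C(x) = 1 + C(x - 1) + C(x - 2) otherwise.
C(2) = 1 + C(1) + C(0) = 1 + 1 + 1 = 3
C(3) = 1 + C(2) + C(1) = 1 + 3 + 1 = 5
C(4) = 1 + C(3) + C(2) = 1 + 5 + 3 = 9
n_calls = C(4) = 9

Final answer: 9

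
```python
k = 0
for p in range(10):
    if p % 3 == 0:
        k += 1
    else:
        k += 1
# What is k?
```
Trace:
  k=0
  k=1, p=0
  k=2, p=1
  k=3, p=2
  k=4, p=3
  k=5, p=4
  k=6, p=5
  k=7, p=6
  k=8, p=7
  k=9, p=8
  k=10, p=9

Final answer: 10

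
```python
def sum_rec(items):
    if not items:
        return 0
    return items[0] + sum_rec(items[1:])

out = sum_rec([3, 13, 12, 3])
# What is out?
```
Call trace:
sum_rec(items=[3, 13, 12, 3])
  sum_rec(items=[13, 12, 3])
    sum_rec(items=[12, 3])
      sum_rec(items=[3])
        sum_rec(items=[])
        -> return 0
      -> return 3
    -> return 15
  -> return 28
-> return 31

Final answer: 31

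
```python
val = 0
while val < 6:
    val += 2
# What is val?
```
Trace:
  val=0
  val=2
  val=4
  val=6

Final answer: 6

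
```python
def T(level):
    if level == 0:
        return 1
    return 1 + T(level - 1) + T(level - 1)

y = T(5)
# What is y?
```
Call trace (a repeated sub-call is expanded the first time; later identical calls just restate its return value):
T(level=5)
  T(level=4)
    T(level=3)
      T(level=2)
        T(level=1)
          T(level=0)
          -> return 1
          T(level=0)
          -> return 1
        -> return 3
        T(level=1) -> return 3  (same call as traced above)
      -> return 7
      T(level=2) -> return 7  (same call as traced above)
    -> return 15
    T(level=3) -> return 15  (same call as traced above)
  -> return 31
  T(level=4) -> return 31  (same call as traced above)
-> return 63

Final answer: 63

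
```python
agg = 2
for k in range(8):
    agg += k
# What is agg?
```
Trace:
  agg=2
  agg=2, k=0
  agg=3, k=1
  agg=5, k=2
  agg=8, k=3
  agg=12, k=4
  agg=17, k=5
  agg=23, k=6
  agg=30, k=7

Final answer: 30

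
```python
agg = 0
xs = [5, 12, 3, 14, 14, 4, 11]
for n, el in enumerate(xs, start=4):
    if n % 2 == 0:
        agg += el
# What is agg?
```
Trace:
  agg=0
  agg=5, n=4, el=5
  agg=5, n=5, el=12
  agg=8, n=6, el=3
  agg=8, n=7, el=14
  agg=22, n=8, el=14
  agg=22, n=9, el=4
  agg=33, n=10, el=11

Final answer: 33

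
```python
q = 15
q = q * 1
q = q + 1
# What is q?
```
Trace:
  q=15
  q=15
  q=16

Final answer: 16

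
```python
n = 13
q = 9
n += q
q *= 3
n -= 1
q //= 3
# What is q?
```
Trace:
  n=13
  n=13, q=9
  n=22, q=9
  n=22, q=27
  n=21, q=27
  n=21, q=9

Final answer: 9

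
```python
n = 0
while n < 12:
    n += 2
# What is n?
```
Trace:
  n=0
  n=2
  n=4
  n=6
  n=8
  n=10
  n=12

Final answer: 12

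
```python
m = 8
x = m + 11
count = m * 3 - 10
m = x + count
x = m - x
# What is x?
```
Trace:
  m=8
  m=8, x=19
  m=8, x=19, count=14
  m=33, x=19, count=14
  m=33, x=14, count=14

Final answer: 14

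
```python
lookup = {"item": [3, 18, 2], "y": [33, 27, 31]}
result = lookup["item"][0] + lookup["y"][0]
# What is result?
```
Trace:
  lookup={'item': [3, 18, 2], 'y': [33, 27, 31]}
  lookup={'item': [3, 18, 2], 'y': [33, 27, 31]}, result=36

Final answer: 36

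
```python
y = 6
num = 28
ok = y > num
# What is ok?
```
Trace:
  y=6
  y=6, num=28
  y=6, num=28, ok=False

Final answer: False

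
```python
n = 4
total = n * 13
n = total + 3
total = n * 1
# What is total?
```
Trace:
  n=4
  n=4, total=52
  n=55, total=52
  n=55, total=55

Final answer: 55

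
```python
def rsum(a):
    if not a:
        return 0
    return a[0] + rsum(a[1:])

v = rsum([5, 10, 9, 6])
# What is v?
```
Call trace:
rsum(a=[5, 10, 9, 6])
  rsum(a=[10, 9, 6])
    rsum(a=[9, 6])
      rsum(a=[6])
        rsum(a=[])
        -> return 0
      -> return 6
    -> return 15
  -> return 25
-> return 30

Final answer: 30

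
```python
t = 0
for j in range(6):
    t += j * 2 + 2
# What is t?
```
Trace:
  t=0
  t=2, j=0
  t=6, j=1
  t=12, j=2
  t=20, j=3
  t=30, j=4
  t=42, j=5

Final answer: 42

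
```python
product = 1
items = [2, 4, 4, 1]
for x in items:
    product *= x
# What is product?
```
Trace:
  product=1
  product=2, x=2
  product=8, x=4
  product=32, x=4
  product=32, x=1

Final answer: 32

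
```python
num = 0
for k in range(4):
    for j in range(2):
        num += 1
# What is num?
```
Trace:
  num=0
  num=1, k=0, j=0
  num=2, k=0, j=1
  num=3, k=1, j=0
  num=4, k=1, j=1
  num=5, k=2, j=0
  num=6, k=2, j=1
  num=7, k=3, j=0
  num=8, k=3, j=1

Final answer: 8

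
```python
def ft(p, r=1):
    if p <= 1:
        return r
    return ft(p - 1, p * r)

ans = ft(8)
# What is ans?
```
Call trace:
ft(p=8, r=1)
  ft(p=7, r=8)
    ft(p=6, r=56)
      ft(p=5, r=336)
        ft(p=4, r=1680)
          ft(p=3, r=6720)
            ft(p=2, r=20160)
              ft(p=1, r=40320)
              -> return 40320
            -> return 40320
          -> return 40320
        -> return 40320
      -> return 40320
    -> return 40320
  -> return 40320
-> return 40320

Final answer: 40320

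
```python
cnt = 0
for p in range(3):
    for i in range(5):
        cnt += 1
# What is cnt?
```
Trace:
  cnt=0
  cnt=1, p=0, i=0
  cnt=2, p=0, i=1
  cnt=3, p=0, i=2
  cnt=4, p=0, i=3
  cnt=5, p=0, i=4
  cnt=6, p=1, i=0
  cnt=7, p=1, i=1
  cnt=8, p=1, i=2
  cnt=9, p=1, i=3
  cnt=10, p=1, i=4
  cnt=11, p=2, i=0
  cnt=12, p=2, i=1
  cnt=13, p=2, i=2
  cnt=14, p=2, i=3
  cnt=15, p=2, i=4

Final answer: 15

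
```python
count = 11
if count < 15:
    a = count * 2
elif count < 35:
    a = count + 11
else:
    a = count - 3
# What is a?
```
Trace:
  count=11
  count=11, a=22

Final answer: 22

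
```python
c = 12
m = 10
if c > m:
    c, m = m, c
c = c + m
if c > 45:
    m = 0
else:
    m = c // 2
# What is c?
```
Trace:
  c=12
  c=12, m=10
  c=10, m=12
  c=22, m=12
  c=22, m=11

Final answer: 22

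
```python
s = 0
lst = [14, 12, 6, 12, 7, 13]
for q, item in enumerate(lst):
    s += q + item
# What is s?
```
Trace:
  s=0
  s=14, q=0, item=14
  s=27, q=1, item=12
  s=35, q=2, item=6
  s=50, q=3, item=12
  s=61, q=4, item=7
  s=79, q=5, item=13

Final answer: 79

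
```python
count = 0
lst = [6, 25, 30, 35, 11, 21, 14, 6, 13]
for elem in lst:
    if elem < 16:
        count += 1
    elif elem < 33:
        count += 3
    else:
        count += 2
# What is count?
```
Trace:
  count=0
  count=1, elem=6
  count=4, elem=25
  count=7, elem=30
  count=9, elem=35
  count=10, elem=11
  count=13, elem=21
  count=14, elem=14
  count=15, elem=6
  count=16, elem=13

Final answer: 16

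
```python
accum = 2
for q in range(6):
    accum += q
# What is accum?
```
Trace:
  accum=2
  accum=2, q=0
  accum=3, q=1
  accum=5, q=2
  accum=8, q=3
  accum=12, q=4
  accum=17, q=5

Final answer: 17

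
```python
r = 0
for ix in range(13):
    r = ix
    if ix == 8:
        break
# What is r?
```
Trace:
  r=0
  r=0, ix=0
  r=1, ix=1
  r=2, ix=2
  r=3, ix=3
  r=4, ix=4
  r=5, ix=5
  r=6, ix=6
  r=7, ix=7
  r=8, ix=8

Final answer: 8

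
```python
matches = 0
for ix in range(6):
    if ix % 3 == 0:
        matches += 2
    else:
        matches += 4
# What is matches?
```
Trace:
  matches=0
  matches=2, ix=0
  matches=6, ix=1
  matches=10, ix=2
  matches=12, ix=3
  matches=16, ix=4
  matches=20, ix=5

Final answer: 20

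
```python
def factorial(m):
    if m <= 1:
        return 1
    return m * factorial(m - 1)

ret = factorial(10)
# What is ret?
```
Call trace:
factorial(m=10)
  factorial(m=9)
    factorial(m=8)
      factorial(m=7)
        factorial(m=6)
          factorial(m=5)
            factorial(m=4)
              factorial(m=3)
                factorial(m=2)
                  factorial(m=1)
                  -> return 1
                -> return 2
              -> return 6
            -> return 24
          -> return 120
        -> return 720
      -> return 5040
    -> return 40320
  -> return 362880
-> return 3628800

Final answer: 3628800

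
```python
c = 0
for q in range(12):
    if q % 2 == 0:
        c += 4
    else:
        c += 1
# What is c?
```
Trace:
  c=0
  c=4, q=0
  c=5, q=1
  c=9, q=2
  c=10, q=3
  c=14, q=4
  c=15, q=5
  c=19, q=6
  c=20, q=7
  c=24, q=8
  c=25, q=9
  c=29, q=10
  c=30, q=11

Final answer: 30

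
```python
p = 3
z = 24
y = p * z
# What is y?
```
Trace:
  p=3
  p=3, z=24
  p=3, z=24, y=72

Final answer: 72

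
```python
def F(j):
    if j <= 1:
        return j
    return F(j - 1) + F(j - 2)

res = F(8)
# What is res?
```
Call trace (a repeated sub-call is expanded the first time; later identical calls just restate its return value):
F(j=8)
  F(j=7)
    F(j=6)
      F(j=5)
        F(j=4)
          F(j=3)
            F(j=2)
              F(j=1)
              -> return 1
              F(j=0)
              -> return 0
            -> return 1
            F(j=1)
            -> return 1
          -> return 2
          F(j=2) -> return 1  (same call as traced above)
        -> return 3
        F(j=3) -> return 2  (same call as traced above)
      -> return 5
      F(j=4) -> return 3  (same call as traced above)
    -> return 8
    F(j=5) -> return 5  (same call as traced above)
  -> return 13
  F(j=6) -> return 8  (same call as traced above)
-> return 21

Final answer: 21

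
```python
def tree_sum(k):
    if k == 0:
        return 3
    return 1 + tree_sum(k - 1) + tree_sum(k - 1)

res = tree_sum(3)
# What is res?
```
Call trace (a repeated sub-call is expanded the first time; later identical calls just restate its return value):
tree_sum(k=3)
  tree_sum(k=2)
    tree_sum(k=1)
      tree_sum(k=0)
      -> return 3
      tree_sum(k=0)
      -> return 3
    -> return 7
    tree_sum(k=1) -> return 7  (same call as traced above)
  -> return 15
  tree_sum(k=2) -> return 15  (same call as traced above)
-> return 31

Final answer: 31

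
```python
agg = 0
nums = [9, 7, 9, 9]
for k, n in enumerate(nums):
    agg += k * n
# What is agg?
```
Trace:
  agg=0
  agg=0, k=0, n=9
  agg=7, k=1, n=7
  agg=25, k=2, n=9
  agg=52, k=3, n=9

Final answer: 52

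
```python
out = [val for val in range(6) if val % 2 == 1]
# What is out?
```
Trace:
  val=0
  val=1
  val=2
  val=3
  val=4
  val=5
  out=[1, 3, 5]

Final answer: [1, 3, 5]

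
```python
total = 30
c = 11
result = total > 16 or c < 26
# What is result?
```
Trace:
  total=30
  total=30, c=11
  total=30, c=11, result=True

Final answer: True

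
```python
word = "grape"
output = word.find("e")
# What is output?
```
Trace:
  word='grape'
  word='grape', output=4

Final answer: 4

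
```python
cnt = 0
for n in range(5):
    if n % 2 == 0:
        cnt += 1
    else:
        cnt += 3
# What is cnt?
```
Trace:
  cnt=0
  cnt=1, n=0
  cnt=4, n=1
  cnt=5, n=2
  cnt=8, n=3
  cnt=9, n=4

Final answer: 9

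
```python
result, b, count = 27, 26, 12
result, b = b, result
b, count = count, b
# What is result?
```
Trace:
  result=27, b=26, count=12
  result=26, b=27, count=12
  result=26, b=12, count=27

Final answer: 26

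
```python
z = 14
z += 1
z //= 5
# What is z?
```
Trace:
  z=14
  z=15
  z=3

Final answer: 3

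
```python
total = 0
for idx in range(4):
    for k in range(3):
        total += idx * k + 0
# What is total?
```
Trace:
  total=0
  total=0, idx=0, k=0
  total=0, idx=0, k=1
  total=0, idx=0, k=2
  total=0, idx=1, k=0
  total=1, idx=1, k=1
  total=3, idx=1, k=2
  total=3, idx=2, k=0
  total=5, idx=2, k=1
  total=9, idx=2, k=2
  total=9, idx=3, k=0
  total=12, idx=3, k=1
  total=18, idx=3, k=2

Final answer: 18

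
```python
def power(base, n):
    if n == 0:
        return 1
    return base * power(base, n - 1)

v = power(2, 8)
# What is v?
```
Call trace:
power(base=2, n=8)
  power(base=2, n=7)
    power(base=2, n=6)
      power(base=2, n=5)
        power(base=2, n=4)
          power(base=2, n=3)
            power(base=2, n=2)
              power(base=2, n=1)
                power(base=2, n=0)
                -> return 1
              -> return 2
            -> return 4
          -> return 8
        -> return 16
      -> return 32
    -> return 64
  -> return 128
-> return 256

Final answer: 256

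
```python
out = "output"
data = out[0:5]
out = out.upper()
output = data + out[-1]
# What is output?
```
Trace:
  out='output'
  out='output', data='outpu'
  out='OUTPUT', data='outpu'
  out='OUTPUT', data='outpu', output='outpuT'

Final answer: 'outpuT'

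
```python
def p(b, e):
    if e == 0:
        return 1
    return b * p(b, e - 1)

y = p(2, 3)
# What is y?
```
Call trace:
p(b=2, e=3)
  p(b=2, e=2)
    p(b=2, e=1)
      p(b=2, e=0)
      -> return 1
    -> return 2
  -> return 4
-> return 8

Final answer: 8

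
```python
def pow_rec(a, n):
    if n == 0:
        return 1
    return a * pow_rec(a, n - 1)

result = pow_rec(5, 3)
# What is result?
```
Call trace:
pow_rec(a=5, n=3)
  pow_rec(a=5, n=2)
    pow_rec(a=5, n=1)
      pow_rec(a=5, n=0)
      -> return 1
    -> return 5
  -> return 25
-> return 125

Final answer: 125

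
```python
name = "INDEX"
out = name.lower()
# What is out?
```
Trace:
  name='INDEX'
  name='INDEX', out='index'

Final answer: 'index'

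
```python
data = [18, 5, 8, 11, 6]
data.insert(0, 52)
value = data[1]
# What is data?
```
Trace:
  data=[18, 5, 8, 11, 6]
  data=[52, 18, 5, 8, 11, 6]
  data=[52, 18, 5, 8, 11, 6], value=18

Final answer: [52, 18, 5, 8, 11, 6]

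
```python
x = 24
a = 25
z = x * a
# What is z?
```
Trace:
  x=24
  x=24, a=25
  x=24, a=25, z=600

Final answer: 600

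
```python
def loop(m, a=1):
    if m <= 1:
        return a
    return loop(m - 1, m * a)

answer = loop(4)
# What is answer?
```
Call trace:
loop(m=4, a=1)
  loop(m=3, a=4)
    loop(m=2, a=12)
      loop(m=1, a=24)
      -> return 24
    -> return 24
  -> return 24
-> return 24

Final answer: 24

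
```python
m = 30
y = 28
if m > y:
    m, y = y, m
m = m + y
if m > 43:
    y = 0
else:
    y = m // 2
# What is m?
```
Trace:
  m=30
  m=30, y=28
  m=28, y=30
  m=58, y=30
  m=58, y=0

Final answer: 58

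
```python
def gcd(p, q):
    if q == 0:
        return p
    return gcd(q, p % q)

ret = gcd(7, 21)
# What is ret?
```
Call trace:
gcd(p=7, q=21)
  gcd(p=21, q=7)
    gcd(p=7, q=0)
    -> return 7
  -> return 7
-> return 7

Final answer: 7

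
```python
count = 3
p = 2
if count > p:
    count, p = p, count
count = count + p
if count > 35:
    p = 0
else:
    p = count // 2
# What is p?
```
Trace:
  count=3
  count=3, p=2
  count=2, p=3
  count=5, p=3
  count=5, p=2

Final answer: 2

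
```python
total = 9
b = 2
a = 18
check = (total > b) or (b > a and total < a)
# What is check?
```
Trace:
  total=9
  total=9, b=2
  total=9, b=2, a=18
  total=9, b=2, a=18, check=True

Final answer: True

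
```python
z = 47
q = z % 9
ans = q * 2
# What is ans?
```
Trace:
  z=47
  z=47, q=2
  z=47, q=2, ans=4

Final answer: 4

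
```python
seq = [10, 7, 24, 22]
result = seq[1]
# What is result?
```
Trace:
  seq=[10, 7, 24, 22]
  seq=[10, 7, 24, 22], result=7

Final answer: 7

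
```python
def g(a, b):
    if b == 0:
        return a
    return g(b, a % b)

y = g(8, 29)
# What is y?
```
Call trace:
g(a=8, b=29)
  g(a=29, b=8)
    g(a=8, b=5)
      g(a=5, b=3)
        g(a=3, b=2)
          g(a=2, b=1)
            g(a=1, b=0)
            -> return 1
          -> return 1
        -> return 1
      -> return 1
    -> return 1
  -> return 1
-> return 1

Final answer: 1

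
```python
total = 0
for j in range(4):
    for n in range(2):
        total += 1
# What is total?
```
Trace:
  total=0
  total=1, j=0, n=0
  total=2, j=0, n=1
  total=3, j=1, n=0
  total=4, j=1, n=1
  total=5, j=2, n=0
  total=6, j=2, n=1
  total=7, j=3, n=0
  total=8, j=3, n=1

Final answer: 8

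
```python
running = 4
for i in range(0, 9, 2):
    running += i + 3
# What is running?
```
Trace:
  running=4
  running=7, i=0
  running=12, i=2
  running=19, i=4
  running=28, i=6
  running=39, i=8

Final answer: 39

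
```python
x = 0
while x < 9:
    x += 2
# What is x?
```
Trace:
  x=0
  x=2
  x=4
  x=6
  x=8
  x=10

Final answer: 10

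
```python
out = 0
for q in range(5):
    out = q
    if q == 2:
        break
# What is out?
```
Trace:
  out=0
  out=0, q=0
  out=1, q=1
  out=2, q=2

Final answer: 2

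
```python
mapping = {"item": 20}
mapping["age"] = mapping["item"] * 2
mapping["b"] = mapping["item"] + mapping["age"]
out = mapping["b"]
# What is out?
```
Trace:
  mapping={'item': 20}
  mapping={'item': 20, 'age': 40}
  mapping={'item': 20, 'age': 40, 'b': 60}
  mapping={'item': 20, 'age': 40, 'b': 60}, out=60

Final answer: 60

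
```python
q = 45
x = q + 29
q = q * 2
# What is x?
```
Trace:
  q=45
  q=45, x=74
  q=90, x=74

Final answer: 74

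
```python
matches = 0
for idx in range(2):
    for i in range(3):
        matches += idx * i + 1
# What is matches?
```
Trace:
  matches=0
  matches=1, idx=0, i=0
  matches=2, idx=0, i=1
  matches=3, idx=0, i=2
  matches=4, idx=1, i=0
  matches=6, idx=1, i=1
  matches=9, idx=1, i=2

Final answer: 9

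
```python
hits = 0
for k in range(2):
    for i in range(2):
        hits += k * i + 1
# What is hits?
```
Trace:
  hits=0
  hits=1, k=0, i=0
  hits=2, k=0, i=1
  hits=3, k=1, i=0
  hits=5, k=1, i=1

Final answer: 5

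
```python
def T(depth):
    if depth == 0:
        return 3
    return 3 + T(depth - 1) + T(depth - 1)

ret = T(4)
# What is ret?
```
Call trace (a repeated sub-call is expanded the first time; later identical calls just restate its return value):
T(depth=4)
  T(depth=3)
    T(depth=2)
      T(depth=1)
        T(depth=0)
        -> return 3
        T(depth=0)
        -> return 3
      -> return 9
      T(depth=1) -> return 9  (same call as traced above)
    -> return 21
    T(depth=2) -> return 21  (same call as traced above)
  -> return 45
  T(depth=3) -> return 45  (same call as traced above)
-> return 93

Final answer: 93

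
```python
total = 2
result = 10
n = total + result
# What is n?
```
Trace:
  total=2
  total=2, result=10
  total=2, result=10, n=12

Final answer: 12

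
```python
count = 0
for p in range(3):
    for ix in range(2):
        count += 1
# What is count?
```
Trace:
  count=0
  count=1, p=0, ix=0
  count=2, p=0, ix=1
  count=3, p=1, ix=0
  count=4, p=1, ix=1
  count=5, p=2, ix=0
  count=6, p=2, ix=1

Final answer: 6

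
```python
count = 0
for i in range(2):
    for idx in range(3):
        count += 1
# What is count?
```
Trace:
  count=0
  count=1, i=0, idx=0
  count=2, i=0, idx=1
  count=3, i=0, idx=2
  count=4, i=1, idx=0
  count=5, i=1, idx=1
  count=6, i=1, idx=2

Final answer: 6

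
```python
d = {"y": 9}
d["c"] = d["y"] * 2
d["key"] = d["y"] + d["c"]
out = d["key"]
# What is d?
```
Trace:
  d={'y': 9}
  d={'y': 9, 'c': 18}
  d={'y': 9, 'c': 18, 'key': 27}
  d={'y': 9, 'c': 18, 'key': 27}, out=27

Final answer: {'y': 9, 'c': 18, 'key': 27}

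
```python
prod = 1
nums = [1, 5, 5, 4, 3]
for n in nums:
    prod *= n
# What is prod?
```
Trace:
  prod=1
  prod=1, n=1
  prod=5, n=5
  prod=25, n=5
  prod=100, n=4
  prod=300, n=3

Final answer: 300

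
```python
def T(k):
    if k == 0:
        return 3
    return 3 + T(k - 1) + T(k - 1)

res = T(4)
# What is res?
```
Call trace (a repeated sub-call is expanded the first time; later identical calls just restate its return value):
T(k=4)
  T(k=3)
    T(k=2)
      T(k=1)
        T(k=0)
        -> return 3
        T(k=0)
        -> return 3
      -> return 9
      T(k=1) -> return 9  (same call as traced above)
    -> return 21
    T(k=2) -> return 21  (same call as traced above)
  -> return 45
  T(k=3) -> return 45  (same call as traced above)
-> return 93

Final answer: 93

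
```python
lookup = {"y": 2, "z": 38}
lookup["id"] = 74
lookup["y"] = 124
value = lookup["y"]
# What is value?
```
Trace:
  lookup={'y': 2, 'z': 38}
  lookup={'y': 2, 'z': 38, 'id': 74}
  lookup={'y': 124, 'z': 38, 'id': 74}
  lookup={'y': 124, 'z': 38, 'id': 74}, value=124

Final answer: 124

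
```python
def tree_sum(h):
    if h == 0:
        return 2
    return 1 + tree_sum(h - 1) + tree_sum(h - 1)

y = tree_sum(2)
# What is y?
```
Call trace (a repeated sub-call is expanded the first time; later identical calls just restate its return value):
tree_sum(h=2)
  tree_sum(h=1)
    tree_sum(h=0)
    -> return 2
    tree_sum(h=0)
    -> return 2
  -> return 5
  tree_sum(h=1) -> return 5  (same call as traced above)
-> return 11

Final answer: 11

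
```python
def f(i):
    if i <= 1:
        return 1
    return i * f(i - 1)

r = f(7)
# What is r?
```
Call trace:
f(i=7)
  f(i=6)
    f(i=5)
      f(i=4)
        f(i=3)
          f(i=2)
            f(i=1)
            -> return 1
          -> return 2
        -> return 6
      -> return 24
    -> return 120
  -> return 720
-> return 5040

Final answer: 5040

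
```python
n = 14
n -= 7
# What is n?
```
Trace:
  n=14
  n=7

Final answer: 7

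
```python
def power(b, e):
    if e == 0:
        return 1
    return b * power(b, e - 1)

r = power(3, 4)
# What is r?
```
Call trace:
power(b=3, e=4)
  power(b=3, e=3)
    power(b=3, e=2)
      power(b=3, e=1)
        power(b=3, e=0)
        -> return 1
      -> return 3
    -> return 9
  -> return 27
-> return 81

Final answer: 81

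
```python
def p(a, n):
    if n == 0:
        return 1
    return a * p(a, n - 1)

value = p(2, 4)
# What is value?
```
Call trace:
p(a=2, n=4)
  p(a=2, n=3)
    p(a=2, n=2)
      p(a=2, n=1)
        p(a=2, n=0)
        -> return 1
      -> return 2
    -> return 4
  -> return 8
-> return 16

Final answer: 16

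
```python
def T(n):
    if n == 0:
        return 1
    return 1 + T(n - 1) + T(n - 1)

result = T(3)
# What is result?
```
Call trace (a repeated sub-call is expanded the first time; later identical calls just restate its return value):
T(n=3)
  T(n=2)
    T(n=1)
      T(n=0)
      -> return 1
      T(n=0)
      -> return 1
    -> return 3
    T(n=1) -> return 3  (same call as traced above)
  -> return 7
  T(n=2) -> return 7  (same call as traced above)
-> return 15

Final answer: 15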